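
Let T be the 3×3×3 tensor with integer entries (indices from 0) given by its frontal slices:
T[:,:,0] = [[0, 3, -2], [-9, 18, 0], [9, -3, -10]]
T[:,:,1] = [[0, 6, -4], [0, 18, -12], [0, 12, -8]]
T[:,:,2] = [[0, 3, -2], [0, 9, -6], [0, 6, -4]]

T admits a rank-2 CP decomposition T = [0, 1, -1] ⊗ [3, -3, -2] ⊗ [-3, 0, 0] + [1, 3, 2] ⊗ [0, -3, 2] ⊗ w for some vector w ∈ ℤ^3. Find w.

w = [-1, -2, -1]

Subtract the known terms from T to get the rank-1 residual R = [1, 3, 2] ⊗ [0, -3, 2] ⊗ w, so R[i,j,k] = a[i]·b[j]·w[k]. Pick indices with nonzero a[0]·b[1] = (1)·(-3) = -3. Only the fibre through (0,1,·) is needed: R[0,1,:] = T[0,1,:] − Σₗ aₗ[0]bₗ[1]cₗ = [3, 6, 3] − (0)·(-3)·[-3, 0, 0] = [3, 6, 3]. Then w[k] = R[0,1,k] / -3 for each k, giving w = [3, 6, 3] / -3 = [-1, -2, -1].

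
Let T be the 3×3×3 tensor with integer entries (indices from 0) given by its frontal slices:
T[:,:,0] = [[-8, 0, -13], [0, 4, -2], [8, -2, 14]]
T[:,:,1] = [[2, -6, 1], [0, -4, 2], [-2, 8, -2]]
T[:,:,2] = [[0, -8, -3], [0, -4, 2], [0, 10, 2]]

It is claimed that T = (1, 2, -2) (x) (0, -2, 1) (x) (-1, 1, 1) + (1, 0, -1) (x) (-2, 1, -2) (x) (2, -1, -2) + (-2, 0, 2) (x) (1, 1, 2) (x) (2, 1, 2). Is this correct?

Reconstruct entry (0,0,1) from the claimed factors: Σₗ aₗ[0]bₗ[0]cₗ[1] = (1)·(0)·(1) + (1)·(-2)·(-1) + (-2)·(1)·(1) = 0, but T[0,0,1] = 2. The claim is false.

No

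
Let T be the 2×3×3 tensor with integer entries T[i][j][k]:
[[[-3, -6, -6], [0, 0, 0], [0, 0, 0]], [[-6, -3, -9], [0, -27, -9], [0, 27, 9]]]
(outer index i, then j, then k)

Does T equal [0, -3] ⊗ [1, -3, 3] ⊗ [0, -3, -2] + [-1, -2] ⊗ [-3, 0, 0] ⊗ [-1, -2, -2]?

No

Reconstruct entry (1,0,2) from the claimed factors: Σₗ aₗ[1]bₗ[0]cₗ[2] = (-3)·(1)·(-2) + (-2)·(-3)·(-2) = -6, but T[1,0,2] = -9. The claim is false.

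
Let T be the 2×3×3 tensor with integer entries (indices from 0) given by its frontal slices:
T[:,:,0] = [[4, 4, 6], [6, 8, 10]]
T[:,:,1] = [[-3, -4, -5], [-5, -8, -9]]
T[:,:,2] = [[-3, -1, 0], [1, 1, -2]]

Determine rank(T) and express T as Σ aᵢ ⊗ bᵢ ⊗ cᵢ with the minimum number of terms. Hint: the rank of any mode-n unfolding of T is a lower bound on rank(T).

Lower bound: the mode-2 unfolding of T (rows indexed by j, columns by (i,k) = (0,0), (0,1), (0,2), (1,0), (1,1), (1,2)) is [[4, -3, -3, 6, -5, 1], [4, -4, -1, 8, -8, 1], [6, -5, 0, 10, -9, -2]].
There the 3×3 minor on rows j ∈ {0, 1, 2}, columns (i,k) ∈ {(0,0), (0,1), (0,2)} is det [[4, -3, -3], [4, -4, -1], [6, -5, 0]] = -14 ≠ 0, so this unfolding has rank ≥ 3; CP rank is at least every unfolding rank, so rank(T) ≥ 3. (This is only a lower bound: in general the CP rank may exceed every unfolding rank, so we still need to exhibit 3 rank-1 terms summing to T.)
Upper bound: T is a sum of 3 rank-1 terms, T = (1, -1) ⊗ (2, 1, -1) ⊗ (0, 0, -1) + (1, 1) ⊗ (1, 0, 1) ⊗ (2, -1, -1) + (1, 2) ⊗ (1, 2, 2) ⊗ (2, -2, 0) (written with every a and b primitive with positive leading entry and the scale carried by c; CP decompositions are not unique, and this one is verified by expanding entrywise), so rank(T) ≤ 3.
These bounds meet, so rank(T) = 3.

rank(T) = 3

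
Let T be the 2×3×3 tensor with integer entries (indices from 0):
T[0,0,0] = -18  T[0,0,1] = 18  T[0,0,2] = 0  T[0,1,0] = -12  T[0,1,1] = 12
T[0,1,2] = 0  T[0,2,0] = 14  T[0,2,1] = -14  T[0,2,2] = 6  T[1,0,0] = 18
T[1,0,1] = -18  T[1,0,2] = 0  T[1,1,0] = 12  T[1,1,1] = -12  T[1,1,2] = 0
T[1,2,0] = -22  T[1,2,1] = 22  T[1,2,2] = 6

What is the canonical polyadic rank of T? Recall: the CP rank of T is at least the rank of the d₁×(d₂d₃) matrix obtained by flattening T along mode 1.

Lower bound: the mode-3 unfolding of T (rows indexed by k, columns by (i,j) = (0,0), (0,1), (0,2), (1,0), (1,1), (1,2)) is [[-18, -12, 14, 18, 12, -22], [18, 12, -14, -18, -12, 22], [0, 0, 6, 0, 0, 6]].
There the 2×2 minor on rows k ∈ {0, 2}, columns (i,j) ∈ {(0,0), (0,2)} is det [[-18, 14], [0, 6]] = -108 ≠ 0, so this unfolding has rank ≥ 2; CP rank is at least every unfolding rank, so rank(T) ≥ 2. (Unfolding ranks only ever bound the CP rank from below — rank(T) can be strictly larger than all of them — so the matching upper bound has to come from an explicit 2-term decomposition.)
Upper bound — finding two terms. Write S_k = T[:,:,k] for the frontal slices: S₀ = [[-18, -12, 14], [18, 12, -22]], S₁ = [[18, 12, -14], [-18, -12, 22]], S₂ = [[0, 0, 6], [0, 0, 6]].
If T = a₁ ∘ b₁ ∘ c₁ + a₂ ∘ b₂ ∘ c₂ then each S_k = c₁[k]·a₁b₁ᵀ + c₂[k]·a₂b₂ᵀ. S₀ and S₂ are linearly independent, so a₁b₁ᵀ and a₂b₂ᵀ must span the same plane of matrices: they are the rank-1 matrices of the form x·S₀ + y·S₂.
The 2×2 minor of x·S₀ + y·S₂ on rows {0,1}, columns {0,2} is 144·x² − 216·xy = 72·(2·x − 3·y)(x), vanishing at (x:y) = (3:2) and (0:1).
M₁ = 3·S₀ + 2·S₂ = [[-54, -36, 54], [54, 36, -54]] = (-18)·[1, -1][3, 2, -3]ᵀ and M₂ = S₂ = [[0, 0, 6], [0, 0, 6]] = 6·[1, 1][0, 0, 1]ᵀ, so take a₁ = [1, -1], b₁ = [3, 2, -3], a₂ = [1, 1], b₂ = [0, 0, 1].
Each slice is an integer combination of E₁ = a₁b₁ᵀ and E₂ = a₂b₂ᵀ: S₀ = −6·E₁ − 4·E₂, S₁ = 6·E₁ + 4·E₂, S₂ = 6·E₂; reading off coefficients, c₁ = [-6, 6, 0] and c₂ = [-4, 4, 6].
Hence T = [1, -1] ∘ [3, 2, -3] ∘ [-6, 6, 0] + [1, 1] ∘ [0, 0, 1] ∘ [-4, 4, 6], so rank(T) ≤ 2.
These bounds meet, so rank(T) = 2.
Check entry T[0,0,2] = 0: (1)·(3)·(0) + (1)·(0)·(6) = 0.

2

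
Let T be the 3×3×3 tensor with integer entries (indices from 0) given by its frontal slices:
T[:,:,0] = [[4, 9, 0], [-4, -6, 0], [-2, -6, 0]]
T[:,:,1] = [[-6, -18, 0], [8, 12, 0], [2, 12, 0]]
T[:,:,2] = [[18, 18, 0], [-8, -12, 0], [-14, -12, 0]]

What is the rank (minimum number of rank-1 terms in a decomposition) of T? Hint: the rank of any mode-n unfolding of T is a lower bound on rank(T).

Lower bound: the mode-1 unfolding of T (rows indexed by i, columns by (j,k) = (0,0), (0,1), (0,2), (1,0), (1,1), (1,2), (2,0), (2,1), (2,2)) is [[4, -6, 18, 9, -18, 18, 0, 0, 0], [-4, 8, -8, -6, 12, -12, 0, 0, 0], [-2, 2, -14, -6, 12, -12, 0, 0, 0]].
There the 2×2 minor on rows i ∈ {0, 1}, columns (j,k) ∈ {(0,0), (0,1)} is det [[4, -6], [-4, 8]] = 8 ≠ 0, so this unfolding has rank ≥ 2; CP rank is at least every unfolding rank, so rank(T) ≥ 2. (Flattening ranks never certify an upper bound on CP rank; for that we must actually write T with 2 rank-1 terms.)
Upper bound — finding two terms. Write S_k = T[:,:,k] for the frontal slices: S₀ = [[4, 9, 0], [-4, -6, 0], [-2, -6, 0]], S₁ = [[-6, -18, 0], [8, 12, 0], [2, 12, 0]], S₂ = [[18, 18, 0], [-8, -12, 0], [-14, -12, 0]].
If T = a₁ ⊗ b₁ ⊗ c₁ + a₂ ⊗ b₂ ⊗ c₂ then each S_k = c₁[k]·a₁b₁ᵀ + c₂[k]·a₂b₂ᵀ. S₀ and S₁ are linearly independent, so a₁b₁ᵀ and a₂b₂ᵀ must span the same plane of matrices: they are the rank-1 matrices of the form x·S₀ + y·S₁.
The 2×2 minor of x·S₀ + y·S₁ on rows {0,1}, columns {0,1} is 12·x² − 60·xy + 72·y² = 12·(x − 3·y)(x − 2·y), vanishing at (x:y) = (3:1) and (2:1).
M₁ = 3·S₀ + S₁ = [[6, 9, 0], [-4, -6, 0], [-4, -6, 0]] = [3, -2, -2][2, 3, 0]ᵀ and M₂ = 2·S₀ + S₁ = [[2, 0, 0], [0, 0, 0], [-2, 0, 0]] = 2·[1, 0, -1][1, 0, 0]ᵀ, so take a₁ = [3, -2, -2], b₁ = [2, 3, 0], a₂ = [1, 0, -1], b₂ = [1, 0, 0].
Each slice is an integer combination of E₁ = a₁b₁ᵀ and E₂ = a₂b₂ᵀ: S₀ = E₁ − 2·E₂, S₁ = −2·E₁ + 6·E₂, S₂ = 2·E₁ + 6·E₂; reading off coefficients, c₁ = [1, -2, 2] and c₂ = [-2, 6, 6].
Hence T = [3, -2, -2] ⊗ [2, 3, 0] ⊗ [1, -2, 2] + [1, 0, -1] ⊗ [1, 0, 0] ⊗ [-2, 6, 6], so rank(T) ≤ 2.
These bounds meet, so rank(T) = 2.

2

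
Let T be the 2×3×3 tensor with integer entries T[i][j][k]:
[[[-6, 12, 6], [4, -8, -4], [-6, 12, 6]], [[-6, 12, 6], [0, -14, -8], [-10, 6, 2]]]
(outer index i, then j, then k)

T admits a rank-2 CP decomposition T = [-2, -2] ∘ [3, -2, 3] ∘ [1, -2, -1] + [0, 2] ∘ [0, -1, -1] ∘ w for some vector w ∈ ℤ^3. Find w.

Subtract the known terms from T to get the rank-1 residual R = [0, 2] ∘ [0, -1, -1] ∘ w, so R[i,j,k] = a[i]·b[j]·w[k]. Pick indices with nonzero a[1]·b[1] = (2)·(-1) = -2. Only the fibre through (1,1,·) is needed: R[1,1,:] = T[1,1,:] − Σₗ aₗ[1]bₗ[1]cₗ = [0, -14, -8] − (-2)·(-2)·[1, -2, -1] = [-4, -6, -4]. Then w[k] = R[1,1,k] / -2 for each k, giving w = [-4, -6, -4] / -2 = [2, 3, 2].

w = [2, 3, 2]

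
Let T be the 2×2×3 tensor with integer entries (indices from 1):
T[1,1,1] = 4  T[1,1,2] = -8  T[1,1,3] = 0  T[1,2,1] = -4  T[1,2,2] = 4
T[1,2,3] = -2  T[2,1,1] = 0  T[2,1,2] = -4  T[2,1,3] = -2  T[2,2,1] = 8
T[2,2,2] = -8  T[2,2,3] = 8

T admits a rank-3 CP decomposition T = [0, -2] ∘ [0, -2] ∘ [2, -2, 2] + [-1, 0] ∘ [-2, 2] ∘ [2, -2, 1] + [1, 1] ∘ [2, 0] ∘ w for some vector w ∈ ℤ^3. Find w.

Subtract the known terms from T to get the rank-1 residual R = [1, 1] ∘ [2, 0] ∘ w, so R[i,j,k] = a[i]·b[j]·w[k]. Pick indices with nonzero a[1]·b[1] = (1)·(2) = 2. Only the fibre through (1,1,·) is needed: R[1,1,:] = T[1,1,:] − Σₗ aₗ[1]bₗ[1]cₗ = [4, -8, 0] − (0)·(0)·[2, -2, 2] − (-1)·(-2)·[2, -2, 1] = [0, -4, -2]. Then w[k] = R[1,1,k] / 2 for each k, giving w = [0, -4, -2] / 2 = [0, -2, -1].

w = [0, -2, -1]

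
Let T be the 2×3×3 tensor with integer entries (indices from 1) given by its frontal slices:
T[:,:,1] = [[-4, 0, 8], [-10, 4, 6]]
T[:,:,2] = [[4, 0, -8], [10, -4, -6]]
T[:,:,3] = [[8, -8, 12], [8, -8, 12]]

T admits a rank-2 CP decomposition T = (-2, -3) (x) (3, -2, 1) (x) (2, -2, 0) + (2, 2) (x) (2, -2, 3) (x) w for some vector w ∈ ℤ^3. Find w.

w = (2, -2, 2)

Subtract the known terms from T to get the rank-1 residual R = (2, 2) (x) (2, -2, 3) (x) w, so R[i,j,k] = a[i]·b[j]·w[k]. Pick indices with nonzero a[1]·b[1] = (2)·(2) = 4. Only the fibre through (1,1,·) is needed: R[1,1,:] = T[1,1,:] − Σₗ aₗ[1]bₗ[1]cₗ = [-4, 4, 8] − (-2)·(3)·(2, -2, 0) = [8, -8, 8]. Then w[k] = R[1,1,k] / 4 for each k, giving w = [8, -8, 8] / 4 = (2, -2, 2).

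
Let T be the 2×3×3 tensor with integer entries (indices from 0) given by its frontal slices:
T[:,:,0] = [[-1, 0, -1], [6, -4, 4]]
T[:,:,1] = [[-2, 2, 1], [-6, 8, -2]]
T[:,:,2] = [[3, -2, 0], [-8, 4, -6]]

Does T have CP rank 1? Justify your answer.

No

The mode-3 unfolding of T (rows indexed by k, columns by (i,j) = (0,0), (0,1), (0,2), (1,0), (1,1), (1,2)) is [[-1, 0, -1, 6, -4, 4], [-2, 2, 1, -6, 8, -2], [3, -2, 0, -8, 4, -6]].
There the 3×3 minor on rows k ∈ {0, 1, 2}, columns (i,j) ∈ {(0,0), (0,1), (1,0)} is det [[-1, 0, 6], [-2, 2, -6], [3, -2, -8]] = 16 ≠ 0, so this unfolding has rank ≥ 3; CP rank is at least every unfolding rank, so rank(T) ≥ 3.
In particular rank(T) ≥ 3 > 1, so T is not rank-1.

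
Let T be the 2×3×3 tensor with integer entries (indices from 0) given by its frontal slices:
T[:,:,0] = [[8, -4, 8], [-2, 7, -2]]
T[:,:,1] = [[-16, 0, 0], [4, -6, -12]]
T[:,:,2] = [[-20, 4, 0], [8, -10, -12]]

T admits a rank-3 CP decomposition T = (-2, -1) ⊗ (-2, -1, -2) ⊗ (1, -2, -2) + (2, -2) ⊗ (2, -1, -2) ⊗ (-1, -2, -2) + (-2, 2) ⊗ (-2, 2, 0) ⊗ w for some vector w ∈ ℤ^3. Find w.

w = (2, 0, -1)

Subtract the known terms from T to get the rank-1 residual R = (-2, 2) ⊗ (-2, 2, 0) ⊗ w, so R[i,j,k] = a[i]·b[j]·w[k]. Pick indices with nonzero a[0]·b[0] = (-2)·(-2) = 4. Only the fibre through (0,0,·) is needed: R[0,0,:] = T[0,0,:] − Σₗ aₗ[0]bₗ[0]cₗ = [8, -16, -20] − (-2)·(-2)·(1, -2, -2) − (2)·(2)·(-1, -2, -2) = [8, 0, -4]. Then w[k] = R[0,0,k] / 4 for each k, giving w = [8, 0, -4] / 4 = (2, 0, -1).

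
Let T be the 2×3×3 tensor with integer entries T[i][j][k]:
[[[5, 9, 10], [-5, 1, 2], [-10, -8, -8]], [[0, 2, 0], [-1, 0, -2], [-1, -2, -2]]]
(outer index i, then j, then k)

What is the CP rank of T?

3

Lower bound: the mode-3 unfolding of T (rows indexed by k, columns by (i,j) = (0,0), (0,1), (0,2), (1,0), (1,1), (1,2)) is [[5, -5, -10, 0, -1, -1], [9, 1, -8, 2, 0, -2], [10, 2, -8, 0, -2, -2]].
There the 3×3 minor on rows k ∈ {0, 1, 2}, columns (i,j) ∈ {(0,0), (0,1), (1,0)} is det [[5, -5, 0], [9, 1, 2], [10, 2, 0]] = -120 ≠ 0, so this unfolding has rank ≥ 3; CP rank is at least every unfolding rank, so rank(T) ≥ 3. (Flattening ranks never certify an upper bound on CP rank; for that we must actually write T with 3 rank-1 terms.)
Upper bound: T is a sum of 3 rank-1 terms, T = [1, -2] ⊗ [1, 1, 0] ⊗ [1, 1, 2] + [1, 0] ⊗ [0, 1, 1] ⊗ [-8, -4, -4] + [2, 1] ⊗ [2, 1, -1] ⊗ [1, 2, 2] (one valid choice — decompositions are not unique — normalised so each a, b is primitive with positive first nonzero entry; check it by expanding all entries), so rank(T) ≤ 3.
These bounds meet, so rank(T) = 3.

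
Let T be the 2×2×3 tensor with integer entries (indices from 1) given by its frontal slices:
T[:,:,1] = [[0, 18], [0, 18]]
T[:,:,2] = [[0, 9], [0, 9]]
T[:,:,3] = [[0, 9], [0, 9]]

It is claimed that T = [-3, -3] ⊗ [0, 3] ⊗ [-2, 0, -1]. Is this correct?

No

Reconstruct entry (1,2,2) from the claimed factors: Σₗ aₗ[1]bₗ[2]cₗ[2] = (-3)·(3)·(0) = 0, but T[1,2,2] = 9. The claim is false.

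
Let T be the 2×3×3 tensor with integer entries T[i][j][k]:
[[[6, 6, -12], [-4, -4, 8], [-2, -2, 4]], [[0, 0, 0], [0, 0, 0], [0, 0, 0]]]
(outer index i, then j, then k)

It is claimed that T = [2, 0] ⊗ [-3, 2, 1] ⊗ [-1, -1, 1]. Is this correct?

Reconstruct entry (0,0,2) from the claimed factors: Σₗ aₗ[0]bₗ[0]cₗ[2] = (2)·(-3)·(1) = -6, but T[0,0,2] = -12. The claim is false.

No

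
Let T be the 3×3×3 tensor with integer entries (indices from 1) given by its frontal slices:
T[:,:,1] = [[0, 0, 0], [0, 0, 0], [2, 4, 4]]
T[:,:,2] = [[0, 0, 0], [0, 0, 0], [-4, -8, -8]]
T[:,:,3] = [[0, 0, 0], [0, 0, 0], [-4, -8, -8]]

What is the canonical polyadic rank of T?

1

Lower bound: T ≠ 0 (e.g. T[3,1,1] = 2), so rank(T) ≥ 1.
Upper bound: if T = a ∘ b ∘ c then every fibre of T is a multiple of the corresponding factor, so read the factors off the fibres through the nonzero entry T[3,1,1] = 2.
The mode-1 fibre T[:,1,1] = [0, 0, 2] gives a = [0, 0, 1] (primitive direction); the mode-2 fibre T[3,:,1] = [2, 4, 4] gives b = [1, 2, 2]; then c[k] = T[3,1,k] / (a[3]·b[1]) = [2, -4, -4] / 1 = [2, -4, -4].
Expanding [0, 0, 1] ∘ [1, 2, 2] ∘ [2, -4, -4] reproduces all 27 entries of T, so T = [0, 0, 1] ∘ [1, 2, 2] ∘ [2, -4, -4] and rank(T) ≤ 1.
These bounds meet, so rank(T) = 1.
Check entry T[3,3,3] = -8: (1)·(2)·(-4) = -8.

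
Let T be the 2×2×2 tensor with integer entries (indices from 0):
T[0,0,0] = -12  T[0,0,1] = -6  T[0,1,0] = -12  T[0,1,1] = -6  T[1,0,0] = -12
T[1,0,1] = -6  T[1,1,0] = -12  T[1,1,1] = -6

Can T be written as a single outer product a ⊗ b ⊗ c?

Yes

The mode-1 fibre T[:,0,0] = [-12, -12] gives a = [1, 1] (primitive direction); the mode-2 fibre T[0,:,0] = [-12, -12] gives b = [1, 1]; then c[k] = T[0,0,k] / (a[0]·b[0]) = [-12, -6] / 1 = [-12, -6].
Expanding [1, 1] ⊗ [1, 1] ⊗ [-12, -6] reproduces all 8 entries of T, so T = [1, 1] ⊗ [1, 1] ⊗ [-12, -6] and rank(T) ≤ 1.
Equivalently every frontal slice T[:,:,k] is c[k] times the rank-1 matrix [1, 1] ⊗ [1, 1]. So T has rank 1 (it is nonzero).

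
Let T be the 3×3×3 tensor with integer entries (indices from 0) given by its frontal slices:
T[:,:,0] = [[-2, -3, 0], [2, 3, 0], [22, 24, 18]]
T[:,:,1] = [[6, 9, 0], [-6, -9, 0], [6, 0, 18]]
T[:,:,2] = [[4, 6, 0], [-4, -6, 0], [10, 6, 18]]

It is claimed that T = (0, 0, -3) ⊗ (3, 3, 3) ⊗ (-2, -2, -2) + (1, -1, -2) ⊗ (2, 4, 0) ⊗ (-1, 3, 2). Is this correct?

No

Reconstruct entry (0,1,0) from the claimed factors: Σₗ aₗ[0]bₗ[1]cₗ[0] = (0)·(3)·(-2) + (1)·(4)·(-1) = -4, but T[0,1,0] = -3. The claim is false.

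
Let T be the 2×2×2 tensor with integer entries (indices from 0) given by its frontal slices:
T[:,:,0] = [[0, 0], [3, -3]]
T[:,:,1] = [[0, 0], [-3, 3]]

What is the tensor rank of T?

Lower bound: T ≠ 0 (e.g. T[1,0,0] = 3), so rank(T) ≥ 1.
Upper bound: the mode-1 fibre T[:,0,0] = [0, 3] gives a = (0, 1) (primitive direction); the mode-2 fibre T[1,:,0] = [3, -3] gives b = (1, -1); then c[k] = T[1,0,k] / (a[1]·b[0]) = [3, -3] / 1 = (3, -3).
Expanding (0, 1) ⊗ (1, -1) ⊗ (3, -3) reproduces all 8 entries of T, so T = (0, 1) ⊗ (1, -1) ⊗ (3, -3) and rank(T) ≤ 1.
These bounds meet, so rank(T) = 1.

1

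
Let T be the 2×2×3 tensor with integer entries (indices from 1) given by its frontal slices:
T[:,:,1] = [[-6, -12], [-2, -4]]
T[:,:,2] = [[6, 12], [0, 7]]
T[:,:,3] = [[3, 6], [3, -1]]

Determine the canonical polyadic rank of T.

2

Lower bound: in the mode-2 unfolding of T (rows indexed by j, columns by (i,k)) the 2×2 minor on rows j ∈ {1, 2}, columns (i,k) ∈ {(1,1), (2,2)} is det [[-6, 0], [-12, 7]] = -42 ≠ 0, so that unfolding has rank ≥ 2 and hence rank(T) ≥ 2 (CP rank is at least every unfolding rank, though it can be larger).
Upper bound: with S_k = T[:,:,k], the two rank-1 terms a₁b₁ᵀ, a₂b₂ᵀ are the rank-1 members of the pencil x·S₁ + y·S₂.
det(x·S₁ + y·S₂) is −42·xy + 42·y² = (-42)·(x − y)(y), vanishing at (x:y) = (1:1) and (1:0).
M₁ = S₁ + S₂ = [[0, 0], [-2, 3]] = −[0, 1][2, -3]ᵀ and M₂ = S₁ = [[-6, -12], [-2, -4]] = (-2)·[3, 1][1, 2]ᵀ, so take a₁ = [0, 1], b₁ = [2, -3], a₂ = [3, 1], b₂ = [1, 2].
Each slice is an integer combination of E₁ = a₁b₁ᵀ and E₂ = a₂b₂ᵀ: S₁ = −2·E₂, S₂ = −E₁ + 2·E₂, S₃ = E₁ + E₂; reading off coefficients, c₁ = [0, -1, 1] and c₂ = [-2, 2, 1].
Hence T = [0, 1] ⊗ [2, -3] ⊗ [0, -1, 1] + [3, 1] ⊗ [1, 2] ⊗ [-2, 2, 1], so rank(T) ≤ 2.
These bounds meet, so rank(T) = 2.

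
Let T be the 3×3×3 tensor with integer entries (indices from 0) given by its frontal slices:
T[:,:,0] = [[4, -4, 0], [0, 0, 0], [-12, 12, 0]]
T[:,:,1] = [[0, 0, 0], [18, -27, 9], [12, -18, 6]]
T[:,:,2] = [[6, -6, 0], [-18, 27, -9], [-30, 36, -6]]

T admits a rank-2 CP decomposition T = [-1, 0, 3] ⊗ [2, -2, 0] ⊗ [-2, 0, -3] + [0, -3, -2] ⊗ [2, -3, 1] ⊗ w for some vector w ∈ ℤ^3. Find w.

Subtract the known terms from T to get the rank-1 residual R = [0, -3, -2] ⊗ [2, -3, 1] ⊗ w, so R[i,j,k] = a[i]·b[j]·w[k]. Pick indices with nonzero a[1]·b[0] = (-3)·(2) = -6. Only the fibre through (1,0,·) is needed: R[1,0,:] = T[1,0,:] − Σₗ aₗ[1]bₗ[0]cₗ = [0, 18, -18] − (0)·(2)·[-2, 0, -3] = [0, 18, -18]. Then w[k] = R[1,0,k] / -6 for each k, giving w = [0, 18, -18] / -6 = [0, -3, 3].

w = [0, -3, 3]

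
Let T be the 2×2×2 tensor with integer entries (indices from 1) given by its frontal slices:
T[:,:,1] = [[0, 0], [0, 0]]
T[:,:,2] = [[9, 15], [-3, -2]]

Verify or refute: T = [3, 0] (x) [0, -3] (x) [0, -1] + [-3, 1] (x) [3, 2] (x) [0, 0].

No

Reconstruct entry (1,1,2) from the claimed factors: Σₗ aₗ[1]bₗ[1]cₗ[2] = (3)·(0)·(-1) + (-3)·(3)·(0) = 0, but T[1,1,2] = 9. The claim is false.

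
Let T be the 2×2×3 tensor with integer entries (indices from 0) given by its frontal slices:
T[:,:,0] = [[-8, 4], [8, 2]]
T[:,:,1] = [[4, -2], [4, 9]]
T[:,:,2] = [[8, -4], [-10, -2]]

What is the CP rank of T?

3

Lower bound: the mode-3 unfolding of T (rows indexed by k, columns by (i,j) = (0,0), (0,1), (1,0), (1,1)) is [[-8, 4, 8, 2], [4, -2, 4, 9], [8, -4, -10, -2]].
There the 3×3 minor on rows k ∈ {0, 1, 2}, columns (i,j) ∈ {(0,0), (1,0), (1,1)} is det [[-8, 8, 2], [4, 4, 9], [8, -10, -2]] = -160 ≠ 0, so this unfolding has rank ≥ 3; CP rank is at least every unfolding rank, so rank(T) ≥ 3. (Unfolding ranks only ever bound the CP rank from below — rank(T) can be strictly larger than all of them — so the matching upper bound has to come from an explicit 3-term decomposition.)
Upper bound: T is a sum of 3 rank-1 terms, T = (0, 1) ∘ (1, 1) ∘ (4, 4, -8) + (0, 1) ∘ (1, 2) ∘ (0, 2, 2) + (2, -1) ∘ (2, -1) ∘ (-2, 1, 2) (one valid choice — decompositions are not unique — normalised so each a, b is primitive with positive first nonzero entry; check it by expanding all entries), so rank(T) ≤ 3.
These bounds meet, so rank(T) = 3.
Check entry T[0,0,1] = 4: (0)·(1)·(4) + (0)·(1)·(2) + (2)·(2)·(1) = 4.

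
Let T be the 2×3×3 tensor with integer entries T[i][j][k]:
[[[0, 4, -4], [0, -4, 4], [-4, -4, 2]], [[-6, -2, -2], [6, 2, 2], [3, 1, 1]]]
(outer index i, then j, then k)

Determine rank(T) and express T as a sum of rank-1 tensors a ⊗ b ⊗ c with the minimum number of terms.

rank(T) = 3

Lower bound: the mode-3 unfolding of T (rows indexed by k, columns by (i,j) = (0,0), (0,1), (0,2), (1,0), (1,1), (1,2)) is [[0, 0, -4, -6, 6, 3], [4, -4, -4, -2, 2, 1], [-4, 4, 2, -2, 2, 1]].
There the 3×3 minor on rows k ∈ {0, 1, 2}, columns (i,j) ∈ {(0,0), (0,2), (1,0)} is det [[0, -4, -6], [4, -4, -2], [-4, 2, -2]] = -16 ≠ 0, so this unfolding has rank ≥ 3; CP rank is at least every unfolding rank, so rank(T) ≥ 3. (Flattening ranks never certify an upper bound on CP rank; for that we must actually write T with 3 rank-1 terms.)
Upper bound: T is a sum of 3 rank-1 terms, T = [0, 1] ⊗ [2, -2, -1] ⊗ [1, -1, 1] + [1, 0] ⊗ [1, -1, -1] ⊗ [8, 4, 0] + [1, 1] ⊗ [2, -2, -1] ⊗ [-4, 0, -2] (one valid choice — decompositions are not unique — normalised so each a, b is primitive with positive first nonzero entry; check it by expanding all entries), so rank(T) ≤ 3.
These bounds meet, so rank(T) = 3.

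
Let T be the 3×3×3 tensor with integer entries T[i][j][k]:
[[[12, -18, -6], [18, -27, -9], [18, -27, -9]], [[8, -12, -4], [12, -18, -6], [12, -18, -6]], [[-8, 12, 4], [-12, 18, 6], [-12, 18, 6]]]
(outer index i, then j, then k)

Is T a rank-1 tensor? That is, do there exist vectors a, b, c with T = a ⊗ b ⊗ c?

If T = a ⊗ b ⊗ c then every fibre of T is a multiple of the corresponding factor, so read the factors off the fibres through the nonzero entry T[0,0,0] = 12.
The mode-1 fibre T[:,0,0] = [12, 8, -8] gives a = (3, 2, -2) (primitive direction); the mode-2 fibre T[0,:,0] = [12, 18, 18] gives b = (2, 3, 3); then c[k] = T[0,0,k] / (a[0]·b[0]) = [12, -18, -6] / 6 = (2, -3, -1).
Expanding (3, 2, -2) ⊗ (2, 3, 3) ⊗ (2, -3, -1) reproduces all 27 entries of T, so T = (3, 2, -2) ⊗ (2, 3, 3) ⊗ (2, -3, -1) and rank(T) ≤ 1.
Equivalently every frontal slice T[:,:,k] is c[k] times the rank-1 matrix (3, 2, -2) ⊗ (2, 3, 3). So T has rank 1 (it is nonzero).

Yes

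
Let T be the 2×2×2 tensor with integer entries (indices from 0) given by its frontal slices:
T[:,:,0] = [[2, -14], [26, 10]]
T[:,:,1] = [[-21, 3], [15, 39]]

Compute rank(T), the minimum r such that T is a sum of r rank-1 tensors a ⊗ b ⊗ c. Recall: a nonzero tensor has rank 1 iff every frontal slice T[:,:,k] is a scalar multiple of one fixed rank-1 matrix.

Lower bound: the mode-3 unfolding of T (rows indexed by k, columns by (i,j) = (0,0), (0,1), (1,0), (1,1)) is [[2, -14, 26, 10], [-21, 3, 15, 39]].
There the 2×2 minor on rows k ∈ {0, 1}, columns (i,j) ∈ {(0,0), (0,1)} is det [[2, -14], [-21, 3]] = -288 ≠ 0, so this unfolding has rank ≥ 2; CP rank is at least every unfolding rank, so rank(T) ≥ 2. (This is only a lower bound: in general the CP rank may exceed every unfolding rank, so we still need to exhibit 2 rank-1 terms summing to T.)
Upper bound — finding two terms. Write S_k = T[:,:,k] for the frontal slices: S₀ = [[2, -14], [26, 10]], S₁ = [[-21, 3], [15, 39]].
If T = a₁ ⊗ b₁ ⊗ c₁ + a₂ ⊗ b₂ ⊗ c₂ then each S_k = c₁[k]·a₁b₁ᵀ + c₂[k]·a₂b₂ᵀ. S₀ and S₁ are linearly independent, so a₁b₁ᵀ and a₂b₂ᵀ must span the same plane of matrices: they are the rank-1 matrices of the form x·S₀ + y·S₁.
det(x·S₀ + y·S₁) is 384·x² − 864·y² = 96·(2·x − 3·y)(2·x + 3·y), vanishing at (x:y) = (3:2) and (3:-2).
M₁ = 3·S₀ + 2·S₁ = [[-36, -36], [108, 108]] = (-36)·(1, -3)(1, 1)ᵀ and M₂ = 3·S₀ − 2·S₁ = [[48, -48], [48, -48]] = 48·(1, 1)(1, -1)ᵀ, so take a₁ = (1, -3), b₁ = (1, 1), a₂ = (1, 1), b₂ = (1, -1).
Each slice is an integer combination of E₁ = a₁b₁ᵀ and E₂ = a₂b₂ᵀ: S₀ = −6·E₁ + 8·E₂, S₁ = −9·E₁ − 12·E₂; reading off coefficients, c₁ = (-6, -9) and c₂ = (8, -12).
Hence T = (1, -3) ⊗ (1, 1) ⊗ (-6, -9) + (1, 1) ⊗ (1, -1) ⊗ (8, -12), so rank(T) ≤ 2.
These bounds meet, so rank(T) = 2.

2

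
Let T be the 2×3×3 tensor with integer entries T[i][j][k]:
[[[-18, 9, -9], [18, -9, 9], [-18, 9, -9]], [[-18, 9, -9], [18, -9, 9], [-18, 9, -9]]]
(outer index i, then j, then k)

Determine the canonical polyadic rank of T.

Lower bound: T ≠ 0 (e.g. T[0,0,0] = -18), so rank(T) ≥ 1.
Upper bound: if T = a ⊗ b ⊗ c then every fibre of T is a multiple of the corresponding factor, so read the factors off the fibres through the nonzero entry T[0,0,0] = -18.
The mode-1 fibre T[:,0,0] = [-18, -18] gives a = [1, 1] (primitive direction); the mode-2 fibre T[0,:,0] = [-18, 18, -18] gives b = [1, -1, 1]; then c[k] = T[0,0,k] / (a[0]·b[0]) = [-18, 9, -9] / 1 = [-18, 9, -9].
Expanding [1, 1] ⊗ [1, -1, 1] ⊗ [-18, 9, -9] reproduces all 18 entries of T, so T = [1, 1] ⊗ [1, -1, 1] ⊗ [-18, 9, -9] and rank(T) ≤ 1.
These bounds meet, so rank(T) = 1.

1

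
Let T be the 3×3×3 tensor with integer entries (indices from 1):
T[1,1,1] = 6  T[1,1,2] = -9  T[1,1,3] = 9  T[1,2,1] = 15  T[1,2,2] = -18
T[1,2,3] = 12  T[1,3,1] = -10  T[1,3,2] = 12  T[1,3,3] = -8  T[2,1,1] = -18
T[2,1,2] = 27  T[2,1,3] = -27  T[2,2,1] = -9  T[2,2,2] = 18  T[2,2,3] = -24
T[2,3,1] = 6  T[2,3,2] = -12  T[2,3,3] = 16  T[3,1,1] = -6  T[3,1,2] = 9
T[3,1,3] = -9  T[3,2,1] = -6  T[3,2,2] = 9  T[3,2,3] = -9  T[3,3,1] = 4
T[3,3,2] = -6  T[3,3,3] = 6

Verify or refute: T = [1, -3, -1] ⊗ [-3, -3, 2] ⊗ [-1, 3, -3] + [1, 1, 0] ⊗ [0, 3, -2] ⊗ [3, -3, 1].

Reconstruct entry (1,1,1) from the claimed factors: Σₗ aₗ[1]bₗ[1]cₗ[1] = (1)·(-3)·(-1) + (1)·(0)·(3) = 3, but T[1,1,1] = 6. The claim is false.

No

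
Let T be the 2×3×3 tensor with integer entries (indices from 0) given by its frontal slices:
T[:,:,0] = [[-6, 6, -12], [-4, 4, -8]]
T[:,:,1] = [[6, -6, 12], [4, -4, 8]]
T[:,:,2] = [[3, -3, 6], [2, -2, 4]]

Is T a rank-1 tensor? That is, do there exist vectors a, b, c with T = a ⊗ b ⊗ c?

If T = a ⊗ b ⊗ c then every fibre of T is a multiple of the corresponding factor, so read the factors off the fibres through the nonzero entry T[0,0,0] = -6.
The mode-1 fibre T[:,0,0] = [-6, -4] gives a = [3, 2] (primitive direction); the mode-2 fibre T[0,:,0] = [-6, 6, -12] gives b = [1, -1, 2]; then c[k] = T[0,0,k] / (a[0]·b[0]) = [-6, 6, 3] / 3 = [-2, 2, 1].
Expanding [3, 2] ⊗ [1, -1, 2] ⊗ [-2, 2, 1] reproduces all 18 entries of T, so T = [3, 2] ⊗ [1, -1, 2] ⊗ [-2, 2, 1] and rank(T) ≤ 1.
Equivalently every frontal slice T[:,:,k] is c[k] times the rank-1 matrix [3, 2] ⊗ [1, -1, 2]. So T has rank 1 (it is nonzero).

Yes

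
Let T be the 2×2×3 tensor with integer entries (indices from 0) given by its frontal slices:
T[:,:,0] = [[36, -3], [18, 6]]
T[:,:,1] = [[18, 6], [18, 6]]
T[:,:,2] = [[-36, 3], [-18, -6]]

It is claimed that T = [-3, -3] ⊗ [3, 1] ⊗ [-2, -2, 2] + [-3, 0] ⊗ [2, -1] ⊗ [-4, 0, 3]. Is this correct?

No

Reconstruct entry (0,0,0) from the claimed factors: Σₗ aₗ[0]bₗ[0]cₗ[0] = (-3)·(3)·(-2) + (-3)·(2)·(-4) = 42, but T[0,0,0] = 36. The claim is false.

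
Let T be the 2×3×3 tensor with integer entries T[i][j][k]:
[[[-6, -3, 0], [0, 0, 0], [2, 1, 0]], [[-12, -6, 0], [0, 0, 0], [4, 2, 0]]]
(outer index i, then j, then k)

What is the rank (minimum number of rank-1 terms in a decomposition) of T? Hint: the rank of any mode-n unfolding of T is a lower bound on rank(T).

Lower bound: T ≠ 0 (e.g. T[0,0,0] = -6), so rank(T) ≥ 1.
Upper bound: if T = a (x) b (x) c then every fibre of T is a multiple of the corresponding factor, so read the factors off the fibres through the nonzero entry T[0,0,0] = -6.
The mode-1 fibre T[:,0,0] = [-6, -12] gives a = [1, 2] (primitive direction); the mode-2 fibre T[0,:,0] = [-6, 0, 2] gives b = [3, 0, -1]; then c[k] = T[0,0,k] / (a[0]·b[0]) = [-6, -3, 0] / 3 = [-2, -1, 0].
Expanding [1, 2] (x) [3, 0, -1] (x) [-2, -1, 0] reproduces all 18 entries of T, so T = [1, 2] (x) [3, 0, -1] (x) [-2, -1, 0] and rank(T) ≤ 1.
These bounds meet, so rank(T) = 1.

1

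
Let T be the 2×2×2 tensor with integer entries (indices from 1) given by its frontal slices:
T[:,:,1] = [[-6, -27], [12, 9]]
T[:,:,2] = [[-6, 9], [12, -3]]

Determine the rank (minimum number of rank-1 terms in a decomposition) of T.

Lower bound: in the mode-3 unfolding of T (rows indexed by k, columns by (i,j)) the 2×2 minor on rows k ∈ {1, 2}, columns (i,j) ∈ {(1,1), (1,2)} is det [[-6, -27], [-6, 9]] = -216 ≠ 0, so that unfolding has rank ≥ 2 and hence rank(T) ≥ 2 (CP rank is at least every unfolding rank, though it can be larger).
Upper bound: with S_k = T[:,:,k], the two rank-1 terms a₁b₁ᵀ, a₂b₂ᵀ are the rank-1 members of the pencil x·S₁ + y·S₂.
det(x·S₁ + y·S₂) is 270·x² + 180·xy − 90·y² = 90·(3·x − y)(x + y), vanishing at (x:y) = (1:3) and (1:-1).
M₁ = S₁ + 3·S₂ = [[-24, 0], [48, 0]] = (-24)·[1, -2][1, 0]ᵀ and M₂ = S₁ − S₂ = [[0, -36], [0, 12]] = (-12)·[3, -1][0, 1]ᵀ, so take a₁ = [1, -2], b₁ = [1, 0], a₂ = [3, -1], b₂ = [0, 1].
Each slice is an integer combination of E₁ = a₁b₁ᵀ and E₂ = a₂b₂ᵀ: S₁ = −6·E₁ − 9·E₂, S₂ = −6·E₁ + 3·E₂; reading off coefficients, c₁ = [-6, -6] and c₂ = [-9, 3].
Hence T = [1, -2] ⊗ [1, 0] ⊗ [-6, -6] + [3, -1] ⊗ [0, 1] ⊗ [-9, 3], so rank(T) ≤ 2.
These bounds meet, so rank(T) = 2.

2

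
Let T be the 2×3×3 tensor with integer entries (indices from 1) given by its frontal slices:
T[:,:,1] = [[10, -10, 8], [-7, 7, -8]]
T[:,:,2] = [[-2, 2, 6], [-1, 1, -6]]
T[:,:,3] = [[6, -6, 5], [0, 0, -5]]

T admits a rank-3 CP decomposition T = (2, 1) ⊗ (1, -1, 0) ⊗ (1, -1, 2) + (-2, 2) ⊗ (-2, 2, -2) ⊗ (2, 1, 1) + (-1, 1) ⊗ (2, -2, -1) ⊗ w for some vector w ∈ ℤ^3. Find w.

w = (0, 2, 1)

Subtract the known terms from T to get the rank-1 residual R = (-1, 1) ⊗ (2, -2, -1) ⊗ w, so R[i,j,k] = a[i]·b[j]·w[k]. Pick indices with nonzero a[1]·b[1] = (-1)·(2) = -2. Only the fibre through (1,1,·) is needed: R[1,1,:] = T[1,1,:] − Σₗ aₗ[1]bₗ[1]cₗ = [10, -2, 6] − (2)·(1)·(1, -1, 2) − (-2)·(-2)·(2, 1, 1) = [0, -4, -2]. Then w[k] = R[1,1,k] / -2 for each k, giving w = [0, -4, -2] / -2 = (0, 2, 1).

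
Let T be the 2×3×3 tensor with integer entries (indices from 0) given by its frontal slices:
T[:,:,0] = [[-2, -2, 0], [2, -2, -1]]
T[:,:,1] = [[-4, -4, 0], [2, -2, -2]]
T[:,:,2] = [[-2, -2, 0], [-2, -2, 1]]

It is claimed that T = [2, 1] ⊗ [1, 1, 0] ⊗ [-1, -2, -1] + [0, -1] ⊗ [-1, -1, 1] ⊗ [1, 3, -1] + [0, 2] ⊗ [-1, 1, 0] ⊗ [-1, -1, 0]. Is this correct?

Reconstruct entry (1,0,1) from the claimed factors: Σₗ aₗ[1]bₗ[0]cₗ[1] = (1)·(1)·(-2) + (-1)·(-1)·(3) + (2)·(-1)·(-1) = 3, but T[1,0,1] = 2. The claim is false.

No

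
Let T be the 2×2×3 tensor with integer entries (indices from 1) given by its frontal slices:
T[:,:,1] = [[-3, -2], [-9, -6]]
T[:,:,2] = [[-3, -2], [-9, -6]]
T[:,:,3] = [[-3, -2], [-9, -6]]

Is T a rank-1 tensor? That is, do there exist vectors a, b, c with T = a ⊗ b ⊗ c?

If T = a ⊗ b ⊗ c then every fibre of T is a multiple of the corresponding factor, so read the factors off the fibres through the nonzero entry T[1,1,1] = -3.
The mode-1 fibre T[:,1,1] = [-3, -9] gives a = [1, 3] (primitive direction); the mode-2 fibre T[1,:,1] = [-3, -2] gives b = [3, 2]; then c[k] = T[1,1,k] / (a[1]·b[1]) = [-3, -3, -3] / 3 = [-1, -1, -1].
Expanding [1, 3] ⊗ [3, 2] ⊗ [-1, -1, -1] reproduces all 12 entries of T, so T = [1, 3] ⊗ [3, 2] ⊗ [-1, -1, -1] and rank(T) ≤ 1.
Equivalently every frontal slice T[:,:,k] is c[k] times the rank-1 matrix [1, 3] ⊗ [3, 2]. So T has rank 1 (it is nonzero).

Yes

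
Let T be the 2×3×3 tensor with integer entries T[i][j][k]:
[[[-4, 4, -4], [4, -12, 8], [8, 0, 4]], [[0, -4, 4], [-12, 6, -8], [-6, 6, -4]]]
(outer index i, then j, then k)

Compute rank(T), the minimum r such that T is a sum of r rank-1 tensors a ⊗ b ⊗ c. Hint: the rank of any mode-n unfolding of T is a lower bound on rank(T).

Lower bound: in the mode-3 unfolding of T (rows indexed by k, columns by (i,j)) the 3×3 minor on rows k ∈ {0, 1, 2}, columns (i,j) ∈ {(0,0), (0,1), (1,0)} is det [[-4, 4, 0], [4, -12, -4], [-4, 8, 4]] = 64 ≠ 0, so that unfolding has rank ≥ 3 and hence rank(T) ≥ 3 (CP rank is at least every unfolding rank, though it can be larger).
Upper bound: T is a sum of 3 rank-1 terms, T = [0, 1] ⊗ [2, 1, 2] ⊗ [-2, 0, 0] + [1, -1] ⊗ [1, -2, -1] ⊗ [-4, 4, -4] + [2, 1] ⊗ [0, 1, -1] ⊗ [-2, -2, 0] (one valid choice — decompositions are not unique — normalised so each a, b is primitive with positive first nonzero entry; check it by expanding all entries), so rank(T) ≤ 3.
These bounds meet, so rank(T) = 3.

3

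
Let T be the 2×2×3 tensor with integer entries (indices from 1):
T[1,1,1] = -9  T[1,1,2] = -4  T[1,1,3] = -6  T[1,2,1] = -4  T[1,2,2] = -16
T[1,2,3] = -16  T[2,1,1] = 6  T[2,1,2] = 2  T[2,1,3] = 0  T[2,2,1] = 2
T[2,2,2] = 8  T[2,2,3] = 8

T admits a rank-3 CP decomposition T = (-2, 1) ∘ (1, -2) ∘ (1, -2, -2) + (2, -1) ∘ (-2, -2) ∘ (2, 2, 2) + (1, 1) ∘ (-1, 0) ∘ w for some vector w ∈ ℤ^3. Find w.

Subtract the known terms from T to get the rank-1 residual R = (1, 1) ∘ (-1, 0) ∘ w, so R[i,j,k] = a[i]·b[j]·w[k]. Pick indices with nonzero a[1]·b[1] = (1)·(-1) = -1. Only the fibre through (1,1,·) is needed: R[1,1,:] = T[1,1,:] − Σₗ aₗ[1]bₗ[1]cₗ = [-9, -4, -6] − (-2)·(1)·(1, -2, -2) − (2)·(-2)·(2, 2, 2) = [1, 0, -2]. Then w[k] = R[1,1,k] / -1 for each k, giving w = [1, 0, -2] / -1 = (-1, 0, 2).

w = (-1, 0, 2)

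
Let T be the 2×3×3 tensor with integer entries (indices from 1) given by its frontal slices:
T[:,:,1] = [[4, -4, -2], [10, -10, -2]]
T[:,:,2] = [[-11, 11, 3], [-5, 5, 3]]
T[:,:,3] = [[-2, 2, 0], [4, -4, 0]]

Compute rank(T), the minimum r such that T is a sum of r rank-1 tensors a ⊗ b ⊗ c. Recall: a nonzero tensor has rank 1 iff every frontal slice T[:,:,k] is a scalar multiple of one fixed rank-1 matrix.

2

Lower bound: the mode-1 unfolding of T (rows indexed by i, columns by (j,k) = (1,1), (1,2), (1,3), (2,1), (2,2), (2,3), (3,1), (3,2), (3,3)) is [[4, -11, -2, -4, 11, 2, -2, 3, 0], [10, -5, 4, -10, 5, -4, -2, 3, 0]].
There the 2×2 minor on rows i ∈ {1, 2}, columns (j,k) ∈ {(1,1), (1,2)} is det [[4, -11], [10, -5]] = 90 ≠ 0, so this unfolding has rank ≥ 2; CP rank is at least every unfolding rank, so rank(T) ≥ 2. (Flattening ranks never certify an upper bound on CP rank; for that we must actually write T with 2 rank-1 terms.)
Upper bound — finding two terms. Write S_k = T[:,:,k] for the frontal slices: S₁ = [[4, -4, -2], [10, -10, -2]], S₂ = [[-11, 11, 3], [-5, 5, 3]], S₃ = [[-2, 2, 0], [4, -4, 0]].
If T = a₁ ⊗ b₁ ⊗ c₁ + a₂ ⊗ b₂ ⊗ c₂ then each S_k = c₁[k]·a₁b₁ᵀ + c₂[k]·a₂b₂ᵀ. S₁ and S₂ are linearly independent, so a₁b₁ᵀ and a₂b₂ᵀ must span the same plane of matrices: they are the rank-1 matrices of the form x·S₁ + y·S₂.
The 2×2 minor of x·S₁ + y·S₂ on rows {1,2}, columns {1,3} is 12·x² − 6·xy − 18·y² = 6·(2·x − 3·y)(x + y), vanishing at (x:y) = (3:2) and (1:-1).
M₁ = 3·S₁ + 2·S₂ = [[-10, 10, 0], [20, -20, 0]] = (-10)·[1, -2][1, -1, 0]ᵀ and M₂ = S₁ − S₂ = [[15, -15, -5], [15, -15, -5]] = 5·[1, 1][3, -3, -1]ᵀ, so take a₁ = [1, -2], b₁ = [1, -1, 0], a₂ = [1, 1], b₂ = [3, -3, -1].
Each slice is an integer combination of E₁ = a₁b₁ᵀ and E₂ = a₂b₂ᵀ: S₁ = −2·E₁ + 2·E₂, S₂ = −2·E₁ − 3·E₂, S₃ = −2·E₁; reading off coefficients, c₁ = [-2, -2, -2] and c₂ = [2, -3, 0].
Hence T = [1, -2] ⊗ [1, -1, 0] ⊗ [-2, -2, -2] + [1, 1] ⊗ [3, -3, -1] ⊗ [2, -3, 0], so rank(T) ≤ 2.
These bounds meet, so rank(T) = 2.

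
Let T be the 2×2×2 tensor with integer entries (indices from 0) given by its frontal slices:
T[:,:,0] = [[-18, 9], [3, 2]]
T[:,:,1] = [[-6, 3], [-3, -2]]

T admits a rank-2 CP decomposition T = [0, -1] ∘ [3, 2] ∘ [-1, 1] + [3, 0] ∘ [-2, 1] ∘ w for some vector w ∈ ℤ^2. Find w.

Subtract the known terms from T to get the rank-1 residual R = [3, 0] ∘ [-2, 1] ∘ w, so R[i,j,k] = a[i]·b[j]·w[k]. Pick indices with nonzero a[0]·b[0] = (3)·(-2) = -6. Only the fibre through (0,0,·) is needed: R[0,0,:] = T[0,0,:] − Σₗ aₗ[0]bₗ[0]cₗ = [-18, -6] − (0)·(3)·[-1, 1] = [-18, -6]. Then w[k] = R[0,0,k] / -6 for each k, giving w = [-18, -6] / -6 = [3, 1].

w = [3, 1]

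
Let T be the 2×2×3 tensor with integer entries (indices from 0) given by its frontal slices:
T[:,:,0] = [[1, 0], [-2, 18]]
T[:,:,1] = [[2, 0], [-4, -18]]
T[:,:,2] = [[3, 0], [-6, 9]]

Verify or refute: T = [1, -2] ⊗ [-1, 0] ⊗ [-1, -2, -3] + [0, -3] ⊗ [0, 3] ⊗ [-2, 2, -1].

Reconstruct entrywise from the claimed factors. For example, T[1,0,2] = -6 and Σₗ aₗ[1]bₗ[0]cₗ[2] = (-2)·(-1)·(-3) + (-3)·(0)·(-1) = -6; checking all 12 entries, every one matches. The claim holds.

Yes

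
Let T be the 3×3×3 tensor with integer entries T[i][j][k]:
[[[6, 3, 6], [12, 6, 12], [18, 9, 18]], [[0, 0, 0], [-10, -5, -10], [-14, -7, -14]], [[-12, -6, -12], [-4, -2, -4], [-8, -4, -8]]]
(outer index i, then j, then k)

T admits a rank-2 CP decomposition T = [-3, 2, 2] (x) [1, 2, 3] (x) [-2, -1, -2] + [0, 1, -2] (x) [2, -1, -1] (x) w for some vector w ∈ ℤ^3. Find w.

w = [2, 1, 2]

Subtract the known terms from T to get the rank-1 residual R = [0, 1, -2] (x) [2, -1, -1] (x) w, so R[i,j,k] = a[i]·b[j]·w[k]. Pick indices with nonzero a[1]·b[0] = (1)·(2) = 2. Only the fibre through (1,0,·) is needed: R[1,0,:] = T[1,0,:] − Σₗ aₗ[1]bₗ[0]cₗ = [0, 0, 0] − (2)·(1)·[-2, -1, -2] = [4, 2, 4]. Then w[k] = R[1,0,k] / 2 for each k, giving w = [4, 2, 4] / 2 = [2, 1, 2].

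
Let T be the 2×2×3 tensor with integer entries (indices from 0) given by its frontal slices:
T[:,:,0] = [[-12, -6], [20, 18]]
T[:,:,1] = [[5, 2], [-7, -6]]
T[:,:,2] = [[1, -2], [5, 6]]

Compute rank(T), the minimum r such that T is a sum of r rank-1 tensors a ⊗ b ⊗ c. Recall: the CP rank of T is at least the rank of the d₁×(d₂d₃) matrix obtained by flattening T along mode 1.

2

Lower bound: in the mode-1 unfolding of T (rows indexed by i, columns by (j,k)) the 2×2 minor on rows i ∈ {0, 1}, columns (j,k) ∈ {(0,0), (0,1)} is det [[-12, 5], [20, -7]] = -16 ≠ 0, so that unfolding has rank ≥ 2 and hence rank(T) ≥ 2 (CP rank is at least every unfolding rank, though it can be larger).
Upper bound: with S_k = T[:,:,k], the two rank-1 terms a₁b₁ᵀ, a₂b₂ᵀ are the rank-1 members of the pencil x·S₀ + y·S₁.
det(x·S₀ + y·S₁) is −96·x² + 80·xy − 16·y² = (-16)·(3·x − y)(2·x − y), vanishing at (x:y) = (1:3) and (1:2).
M₁ = S₀ + 3·S₁ = [[3, 0], [-1, 0]] = (3, -1)(1, 0)ᵀ and M₂ = S₀ + 2·S₁ = [[-2, -2], [6, 6]] = (-2)·(1, -3)(1, 1)ᵀ, so take a₁ = (3, -1), b₁ = (1, 0), a₂ = (1, -3), b₂ = (1, 1).
Each slice is an integer combination of E₁ = a₁b₁ᵀ and E₂ = a₂b₂ᵀ: S₀ = −2·E₁ − 6·E₂, S₁ = E₁ + 2·E₂, S₂ = E₁ − 2·E₂; reading off coefficients, c₁ = (-2, 1, 1) and c₂ = (-6, 2, -2).
Hence T = (3, -1) ⊗ (1, 0) ⊗ (-2, 1, 1) + (1, -3) ⊗ (1, 1) ⊗ (-6, 2, -2), so rank(T) ≤ 2.
These bounds meet, so rank(T) = 2.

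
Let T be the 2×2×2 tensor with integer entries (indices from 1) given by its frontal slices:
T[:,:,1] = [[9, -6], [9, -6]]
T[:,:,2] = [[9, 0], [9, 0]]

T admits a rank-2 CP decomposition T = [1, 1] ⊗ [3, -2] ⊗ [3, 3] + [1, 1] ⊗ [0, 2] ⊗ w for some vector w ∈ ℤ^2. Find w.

Subtract the known terms from T to get the rank-1 residual R = [1, 1] ⊗ [0, 2] ⊗ w, so R[i,j,k] = a[i]·b[j]·w[k]. Pick indices with nonzero a[1]·b[2] = (1)·(2) = 2. Only the fibre through (1,2,·) is needed: R[1,2,:] = T[1,2,:] − Σₗ aₗ[1]bₗ[2]cₗ = [-6, 0] − (1)·(-2)·[3, 3] = [0, 6]. Then w[k] = R[1,2,k] / 2 for each k, giving w = [0, 6] / 2 = [0, 3].

w = [0, 3]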